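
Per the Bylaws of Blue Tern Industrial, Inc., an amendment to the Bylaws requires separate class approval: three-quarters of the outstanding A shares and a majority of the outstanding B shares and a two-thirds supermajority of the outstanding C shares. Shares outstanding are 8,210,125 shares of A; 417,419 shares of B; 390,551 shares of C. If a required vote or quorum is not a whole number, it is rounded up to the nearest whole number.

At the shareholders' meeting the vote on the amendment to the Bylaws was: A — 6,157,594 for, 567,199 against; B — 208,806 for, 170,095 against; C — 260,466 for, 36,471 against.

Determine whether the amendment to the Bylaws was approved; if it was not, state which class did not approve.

Approved — every class gave the required vote.

A: 3/4 of 8210125 = 6157593.75, rounded up to 6157594; 6,157,594 required, 6,157,594 in favor — approved.
B: a majority of 417419 is 208710; 208,710 required, 208,806 in favor — approved.
C: 2/3 of 390551 = 260367.33, rounded up to 260368; 260,368 required, 260,466 in favor — approved.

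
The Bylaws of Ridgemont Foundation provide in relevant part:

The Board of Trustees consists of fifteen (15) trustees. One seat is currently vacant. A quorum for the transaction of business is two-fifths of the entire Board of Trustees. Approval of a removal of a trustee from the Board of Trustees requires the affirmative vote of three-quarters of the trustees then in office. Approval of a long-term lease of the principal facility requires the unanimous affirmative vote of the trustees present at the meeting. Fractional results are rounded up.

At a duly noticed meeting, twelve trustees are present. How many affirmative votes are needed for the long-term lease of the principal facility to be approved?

12

The long-term lease of the principal facility requires the unanimous vote of the trustees present (12).
Unanimous means all 12.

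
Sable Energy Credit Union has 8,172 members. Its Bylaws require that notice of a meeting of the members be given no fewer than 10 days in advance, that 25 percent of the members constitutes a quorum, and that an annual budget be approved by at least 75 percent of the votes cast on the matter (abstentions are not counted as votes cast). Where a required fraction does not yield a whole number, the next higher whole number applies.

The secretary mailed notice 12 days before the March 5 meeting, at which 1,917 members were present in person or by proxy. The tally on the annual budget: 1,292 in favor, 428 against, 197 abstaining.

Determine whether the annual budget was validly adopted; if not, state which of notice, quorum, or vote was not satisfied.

Notice: 12 days given; 10 required. Satisfied.
Quorum: 25% of 8,172 = 2,043; 1,917 present. Not satisfied.
Vote: requires three-fourths of the votes cast (1,917 − 197 abstaining = 1,720); 3/4 of 1720 = 1290, so 1,290 needed; 1,292 in favor. Satisfied.

Invalid — quorum requirement not satisfied.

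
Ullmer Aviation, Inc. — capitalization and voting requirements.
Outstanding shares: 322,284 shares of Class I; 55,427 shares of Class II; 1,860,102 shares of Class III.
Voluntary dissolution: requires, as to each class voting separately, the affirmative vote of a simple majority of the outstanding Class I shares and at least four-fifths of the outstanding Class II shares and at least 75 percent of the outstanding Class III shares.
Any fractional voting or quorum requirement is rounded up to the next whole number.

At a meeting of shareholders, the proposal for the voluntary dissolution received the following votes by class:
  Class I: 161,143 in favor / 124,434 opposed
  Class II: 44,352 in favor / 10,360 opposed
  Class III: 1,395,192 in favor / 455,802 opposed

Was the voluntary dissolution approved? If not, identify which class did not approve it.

Class I: a majority of 322284 is 161143; 161,143 required, 161,143 in favor — approved.
Class II: 4/5 of 55427 = 44341.60, rounded up to 44342; 44,342 required, 44,352 in favor — approved.
Class III: 3/4 of 1860102 = 1395076.50, rounded up to 1395077; 1,395,077 required, 1,395,192 in favor — approved.

Approved — every class gave the required vote.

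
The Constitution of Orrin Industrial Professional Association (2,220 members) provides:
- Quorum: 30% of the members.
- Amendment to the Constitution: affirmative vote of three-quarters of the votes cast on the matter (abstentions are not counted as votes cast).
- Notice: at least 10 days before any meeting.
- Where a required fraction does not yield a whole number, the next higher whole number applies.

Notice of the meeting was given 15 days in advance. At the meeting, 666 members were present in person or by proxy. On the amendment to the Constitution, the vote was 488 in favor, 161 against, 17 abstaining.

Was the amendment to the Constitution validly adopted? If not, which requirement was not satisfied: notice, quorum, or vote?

Notice: 15 days given; 10 required. Satisfied.
Quorum: 30% of 2,220 = 666; 666 present. Satisfied.
Vote: requires three-fourths of the votes cast (666 − 17 abstaining = 649); 3/4 of 649 = 486.75, rounded up to 487, so 487 needed; 488 in favor. Satisfied.

Valid — all requirements satisfied.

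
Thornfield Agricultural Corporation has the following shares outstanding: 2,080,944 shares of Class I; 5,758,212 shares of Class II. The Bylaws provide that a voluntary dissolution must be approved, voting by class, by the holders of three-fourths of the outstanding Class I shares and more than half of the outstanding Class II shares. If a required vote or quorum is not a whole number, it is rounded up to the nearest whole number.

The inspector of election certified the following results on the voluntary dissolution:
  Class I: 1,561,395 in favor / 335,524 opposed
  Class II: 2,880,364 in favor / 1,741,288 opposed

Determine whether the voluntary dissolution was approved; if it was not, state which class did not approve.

Class I: 3/4 of 2080944 = 1560708; 1,560,708 required, 1,561,395 in favor — approved.
Class II: a majority of 5758212 is 2879107; 2,879,107 required, 2,880,364 in favor — approved.

Approved — every class gave the required vote.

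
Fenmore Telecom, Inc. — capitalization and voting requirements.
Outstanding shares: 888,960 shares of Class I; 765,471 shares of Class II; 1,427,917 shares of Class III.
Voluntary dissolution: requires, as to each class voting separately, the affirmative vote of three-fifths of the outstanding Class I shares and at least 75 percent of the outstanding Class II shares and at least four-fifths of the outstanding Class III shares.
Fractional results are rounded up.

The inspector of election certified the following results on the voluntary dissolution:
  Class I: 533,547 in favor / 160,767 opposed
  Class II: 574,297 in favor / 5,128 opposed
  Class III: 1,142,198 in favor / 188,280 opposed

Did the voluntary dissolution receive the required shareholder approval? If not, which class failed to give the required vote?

Class I: 3/5 of 888960 = 533376; 533,376 required, 533,547 in favor — approved.
Class II: 3/4 of 765471 = 574103.25, rounded up to 574104; 574,104 required, 574,297 in favor — approved.
Class III: 4/5 of 1427917 = 1142333.60, rounded up to 1142334; 1,142,334 required, 1,142,198 in favor — not approved.

Not approved — the Class III shares did not give the required vote.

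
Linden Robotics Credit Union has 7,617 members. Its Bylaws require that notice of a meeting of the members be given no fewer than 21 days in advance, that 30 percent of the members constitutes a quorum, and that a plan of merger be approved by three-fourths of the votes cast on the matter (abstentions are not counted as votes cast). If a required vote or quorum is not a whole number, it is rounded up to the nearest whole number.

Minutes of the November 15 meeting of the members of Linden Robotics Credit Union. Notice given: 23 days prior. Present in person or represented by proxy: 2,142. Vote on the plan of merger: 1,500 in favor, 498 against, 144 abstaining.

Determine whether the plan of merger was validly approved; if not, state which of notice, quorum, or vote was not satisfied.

Notice: 23 days given; 21 required. Satisfied.
Quorum: 30% of 7,617 = 2,285.10, rounded up to 2,286; 2,142 present. Not satisfied.
Vote: requires three-fourths of the votes cast (2,142 − 144 abstaining = 1,998); 3/4 of 1998 = 1498.50, rounded up to 1499, so 1,499 needed; 1,500 in favor. Satisfied.

Invalid — quorum requirement not satisfied.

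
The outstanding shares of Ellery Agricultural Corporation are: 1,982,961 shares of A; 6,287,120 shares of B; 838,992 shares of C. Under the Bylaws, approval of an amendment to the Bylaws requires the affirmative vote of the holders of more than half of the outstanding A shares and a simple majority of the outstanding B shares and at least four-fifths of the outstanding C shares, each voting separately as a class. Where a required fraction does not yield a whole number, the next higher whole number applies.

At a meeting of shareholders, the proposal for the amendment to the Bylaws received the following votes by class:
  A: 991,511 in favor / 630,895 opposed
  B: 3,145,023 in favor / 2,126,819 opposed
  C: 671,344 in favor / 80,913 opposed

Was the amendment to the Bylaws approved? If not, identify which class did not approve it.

Approved — every class gave the required vote.

A: a majority of 1982961 is 991481; 991,481 required, 991,511 in favor — approved.
B: a majority of 6287120 is 3143561; 3,143,561 required, 3,145,023 in favor — approved.
C: 4/5 of 838992 = 671193.60, rounded up to 671194; 671,194 required, 671,344 in favor — approved.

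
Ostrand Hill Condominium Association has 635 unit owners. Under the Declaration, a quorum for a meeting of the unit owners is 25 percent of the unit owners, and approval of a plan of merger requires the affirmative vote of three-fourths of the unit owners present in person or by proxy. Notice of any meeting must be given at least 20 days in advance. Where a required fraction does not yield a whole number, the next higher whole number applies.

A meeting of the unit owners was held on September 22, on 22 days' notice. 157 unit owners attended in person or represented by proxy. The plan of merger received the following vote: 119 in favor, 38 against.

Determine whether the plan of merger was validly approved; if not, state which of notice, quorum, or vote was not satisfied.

Invalid — quorum requirement not satisfied.

Notice: 22 days given; 20 required. Satisfied.
Quorum: 25% of 635 = 158.75, rounded up to 159; 157 present. Not satisfied.
Vote: requires three-fourths of those present (157); 3/4 of 157 = 117.75, rounded up to 118, so 118 needed; 119 in favor. Satisfied.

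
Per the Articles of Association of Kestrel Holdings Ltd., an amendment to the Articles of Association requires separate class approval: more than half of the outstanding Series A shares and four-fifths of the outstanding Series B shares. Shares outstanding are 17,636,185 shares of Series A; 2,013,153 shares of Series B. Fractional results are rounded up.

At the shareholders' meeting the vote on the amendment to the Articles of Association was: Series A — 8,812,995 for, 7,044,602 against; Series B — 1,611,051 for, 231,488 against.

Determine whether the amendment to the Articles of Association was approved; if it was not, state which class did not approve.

Not approved — the Series A shares did not give the required vote.

Series A: a majority of 17636185 is 8818093; 8,818,093 required, 8,812,995 in favor — not approved.
Series B: 4/5 of 2013153 = 1610522.40, rounded up to 1610523; 1,610,523 required, 1,611,051 in favor — approved.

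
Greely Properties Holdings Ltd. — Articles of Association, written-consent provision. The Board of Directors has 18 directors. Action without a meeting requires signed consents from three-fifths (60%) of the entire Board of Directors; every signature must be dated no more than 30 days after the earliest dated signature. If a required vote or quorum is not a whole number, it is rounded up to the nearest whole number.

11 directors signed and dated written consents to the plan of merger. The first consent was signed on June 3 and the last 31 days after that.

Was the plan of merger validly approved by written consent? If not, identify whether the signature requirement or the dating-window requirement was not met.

Signatures required: three-fifths (60%) of 18 — 3/5 of 18 = 10.80, rounded up to 11, so 11 needed; 11 signed. Sufficient.
Dating window: the latest signature is 31 days after the earliest; the limit is 30 days. Outside the window.

Not effective — dating-window requirement not satisfied.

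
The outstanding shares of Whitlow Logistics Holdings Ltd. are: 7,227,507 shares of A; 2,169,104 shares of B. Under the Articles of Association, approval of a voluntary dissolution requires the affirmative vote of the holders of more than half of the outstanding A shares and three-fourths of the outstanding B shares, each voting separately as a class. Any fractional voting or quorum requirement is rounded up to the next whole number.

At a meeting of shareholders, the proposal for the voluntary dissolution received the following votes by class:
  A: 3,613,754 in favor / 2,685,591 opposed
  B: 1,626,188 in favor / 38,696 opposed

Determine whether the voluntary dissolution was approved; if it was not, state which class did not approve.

A: a majority of 7227507 is 3613754; 3,613,754 required, 3,613,754 in favor — approved.
B: 3/4 of 2169104 = 1626828; 1,626,828 required, 1,626,188 in favor — not approved.

Not approved — the B shares did not give the required vote.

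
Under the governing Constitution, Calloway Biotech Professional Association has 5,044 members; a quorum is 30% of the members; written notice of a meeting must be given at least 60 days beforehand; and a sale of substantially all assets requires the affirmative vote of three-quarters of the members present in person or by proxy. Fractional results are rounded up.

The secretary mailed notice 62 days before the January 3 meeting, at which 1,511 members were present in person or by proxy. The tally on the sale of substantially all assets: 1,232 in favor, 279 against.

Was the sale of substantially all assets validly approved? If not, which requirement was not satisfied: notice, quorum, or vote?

Invalid — quorum requirement not satisfied.

Notice: 62 days given; 60 required. Satisfied.
Quorum: 30% of 5,044 = 1,513.20, rounded up to 1,514; 1,511 present. Not satisfied.
Vote: requires three-fourths of those present (1,511); 3/4 of 1511 = 1133.25, rounded up to 1134, so 1,134 needed; 1,232 in favor. Satisfied.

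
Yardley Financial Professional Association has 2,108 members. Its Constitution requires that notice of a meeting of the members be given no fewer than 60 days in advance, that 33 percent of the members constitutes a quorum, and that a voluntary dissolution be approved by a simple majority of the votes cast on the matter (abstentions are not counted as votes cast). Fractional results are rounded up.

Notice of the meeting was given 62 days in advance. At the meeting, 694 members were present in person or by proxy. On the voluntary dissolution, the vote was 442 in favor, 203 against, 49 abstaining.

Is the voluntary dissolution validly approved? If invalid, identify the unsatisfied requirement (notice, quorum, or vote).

Invalid — quorum requirement not satisfied.

Notice: 62 days given; 60 required. Satisfied.
Quorum: 33% of 2,108 = 695.64, rounded up to 696; 694 present. Not satisfied.
Vote: requires a majority of the votes cast (694 − 49 abstaining = 645); a majority of 645 is 323, so 323 needed; 442 in favor. Satisfied.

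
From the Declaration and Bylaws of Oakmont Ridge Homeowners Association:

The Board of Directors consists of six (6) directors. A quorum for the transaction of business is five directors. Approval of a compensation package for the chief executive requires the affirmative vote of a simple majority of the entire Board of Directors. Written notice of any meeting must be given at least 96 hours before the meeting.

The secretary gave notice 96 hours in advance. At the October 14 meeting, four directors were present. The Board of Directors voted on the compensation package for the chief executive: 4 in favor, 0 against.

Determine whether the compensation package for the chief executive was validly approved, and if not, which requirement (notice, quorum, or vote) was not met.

Notice: 96 hours given; 96 required (96 ≥ 96). Satisfied.
Quorum: 4 present; quorum is 5. Not satisfied.
Vote: the compensation package for the chief executive requires a majority of the entire Board of Directors (6). A majority of 6 is 4, so 4 affirmative votes are needed; 4 voted in favor. Satisfied. (Moot — without a quorum no business can be validly transacted.)

Invalid — quorum requirement not satisfied.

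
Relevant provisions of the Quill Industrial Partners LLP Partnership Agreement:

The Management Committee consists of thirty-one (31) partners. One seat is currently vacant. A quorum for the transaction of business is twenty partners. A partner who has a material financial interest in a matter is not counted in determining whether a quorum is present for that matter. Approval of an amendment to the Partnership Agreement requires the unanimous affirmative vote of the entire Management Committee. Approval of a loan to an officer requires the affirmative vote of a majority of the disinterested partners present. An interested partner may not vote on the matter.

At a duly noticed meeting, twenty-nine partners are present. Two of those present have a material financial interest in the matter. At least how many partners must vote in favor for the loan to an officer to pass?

The loan to an officer requires a majority of the disinterested partners present (29 − 2 = 27).
A majority of 27 is 14.

14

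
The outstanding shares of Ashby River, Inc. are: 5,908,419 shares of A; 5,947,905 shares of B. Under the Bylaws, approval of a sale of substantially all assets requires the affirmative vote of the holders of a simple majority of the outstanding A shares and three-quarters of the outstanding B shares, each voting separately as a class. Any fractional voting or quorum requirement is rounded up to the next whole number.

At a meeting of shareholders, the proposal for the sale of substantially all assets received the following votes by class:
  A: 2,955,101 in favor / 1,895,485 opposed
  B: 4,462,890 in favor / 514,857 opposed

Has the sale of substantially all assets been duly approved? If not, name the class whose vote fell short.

A: a majority of 5908419 is 2954210; 2,954,210 required, 2,955,101 in favor — approved.
B: 3/4 of 5947905 = 4460928.75, rounded up to 4460929; 4,460,929 required, 4,462,890 in favor — approved.

Approved — every class gave the required vote.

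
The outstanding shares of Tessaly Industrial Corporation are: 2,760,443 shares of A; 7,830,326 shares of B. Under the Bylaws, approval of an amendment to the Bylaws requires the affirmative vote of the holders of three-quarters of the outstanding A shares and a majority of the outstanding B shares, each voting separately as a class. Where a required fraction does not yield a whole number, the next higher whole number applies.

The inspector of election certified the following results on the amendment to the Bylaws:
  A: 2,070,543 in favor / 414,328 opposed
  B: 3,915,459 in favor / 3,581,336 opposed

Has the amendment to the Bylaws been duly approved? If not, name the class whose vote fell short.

A: 3/4 of 2760443 = 2070332.25, rounded up to 2070333; 2,070,333 required, 2,070,543 in favor — approved.
B: a majority of 7830326 is 3915164; 3,915,164 required, 3,915,459 in favor — approved.

Approved — every class gave the required vote.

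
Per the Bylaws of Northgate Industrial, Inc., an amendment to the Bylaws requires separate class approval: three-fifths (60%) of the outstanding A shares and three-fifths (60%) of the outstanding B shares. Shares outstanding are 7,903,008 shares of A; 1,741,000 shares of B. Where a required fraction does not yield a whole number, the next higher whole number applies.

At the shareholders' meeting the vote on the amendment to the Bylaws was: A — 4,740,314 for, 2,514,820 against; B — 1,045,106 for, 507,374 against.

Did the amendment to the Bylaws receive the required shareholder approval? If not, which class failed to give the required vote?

A: 3/5 of 7903008 = 4741804.80, rounded up to 4741805; 4,741,805 required, 4,740,314 in favor — not approved.
B: 3/5 of 1741000 = 1044600; 1,044,600 required, 1,045,106 in favor — approved.

Not approved — the A shares did not give the required vote.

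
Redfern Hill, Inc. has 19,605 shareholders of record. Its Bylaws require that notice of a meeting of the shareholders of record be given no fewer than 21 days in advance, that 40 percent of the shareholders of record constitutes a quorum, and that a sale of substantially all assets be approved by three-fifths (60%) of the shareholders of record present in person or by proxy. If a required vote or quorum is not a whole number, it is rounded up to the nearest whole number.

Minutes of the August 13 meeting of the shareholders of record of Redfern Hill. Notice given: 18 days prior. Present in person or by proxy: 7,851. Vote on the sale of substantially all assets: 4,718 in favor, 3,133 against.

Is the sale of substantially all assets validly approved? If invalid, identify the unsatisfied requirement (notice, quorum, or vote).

Notice: 18 days given; 21 required. Not satisfied.
Quorum: 40% of 19,605 = 7,842; 7,851 present. Satisfied.
Vote: requires three-fifths of those present (7,851); 3/5 of 7851 = 4710.60, rounded up to 4711, so 4,711 needed; 4,718 in favor. Satisfied.

Invalid — notice requirement not satisfied.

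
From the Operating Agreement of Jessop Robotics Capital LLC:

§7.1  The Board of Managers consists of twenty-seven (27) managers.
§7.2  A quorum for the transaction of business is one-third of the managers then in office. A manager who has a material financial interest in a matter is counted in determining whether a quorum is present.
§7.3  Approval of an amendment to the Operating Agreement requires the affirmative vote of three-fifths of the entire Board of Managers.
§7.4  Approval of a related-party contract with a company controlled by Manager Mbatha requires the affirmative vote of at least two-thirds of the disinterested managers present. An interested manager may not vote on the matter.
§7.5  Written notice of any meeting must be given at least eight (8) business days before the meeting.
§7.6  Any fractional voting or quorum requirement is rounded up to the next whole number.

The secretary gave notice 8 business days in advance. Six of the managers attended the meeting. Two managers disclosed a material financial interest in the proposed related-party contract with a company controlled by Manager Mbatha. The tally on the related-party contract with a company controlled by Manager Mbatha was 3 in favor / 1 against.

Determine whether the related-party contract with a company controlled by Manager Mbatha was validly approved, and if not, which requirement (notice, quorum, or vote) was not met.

Notice: 8 business days given; 8 required (8 ≥ 8). Satisfied.
Quorum: 6 present (interested managers count toward quorum); quorum is 9. Not satisfied.
Vote: the related-party contract with a company controlled by Manager Mbatha requires two-thirds of the disinterested managers present (6 − 2 = 4). 2/3 of 4 = 2.67, rounded up to 3, so 3 affirmative votes are needed; 3 voted in favor. Satisfied. (Moot — without a quorum no business can be validly transacted.)

Invalid — quorum requirement not satisfied.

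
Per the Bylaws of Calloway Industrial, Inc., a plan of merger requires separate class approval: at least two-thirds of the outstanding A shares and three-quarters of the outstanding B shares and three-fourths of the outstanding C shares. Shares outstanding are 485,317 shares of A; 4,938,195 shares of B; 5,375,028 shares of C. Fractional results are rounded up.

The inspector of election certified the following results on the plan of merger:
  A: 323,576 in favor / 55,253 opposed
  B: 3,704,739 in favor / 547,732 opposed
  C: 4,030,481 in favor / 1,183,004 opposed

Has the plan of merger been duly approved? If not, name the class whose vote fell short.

A: 2/3 of 485317 = 323544.67, rounded up to 323545; 323,545 required, 323,576 in favor — approved.
B: 3/4 of 4938195 = 3703646.25, rounded up to 3703647; 3,703,647 required, 3,704,739 in favor — approved.
C: 3/4 of 5375028 = 4031271; 4,031,271 required, 4,030,481 in favor — not approved.

Not approved — the C shares did not give the required vote.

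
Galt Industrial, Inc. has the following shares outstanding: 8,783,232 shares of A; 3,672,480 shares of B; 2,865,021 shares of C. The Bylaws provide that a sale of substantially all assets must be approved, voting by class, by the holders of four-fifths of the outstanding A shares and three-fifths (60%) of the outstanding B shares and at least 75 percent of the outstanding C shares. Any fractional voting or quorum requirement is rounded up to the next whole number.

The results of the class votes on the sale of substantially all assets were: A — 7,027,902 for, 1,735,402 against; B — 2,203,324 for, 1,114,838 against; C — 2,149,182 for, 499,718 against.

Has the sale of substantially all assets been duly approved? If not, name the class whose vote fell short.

A: 4/5 of 8783232 = 7026585.60, rounded up to 7026586; 7,026,586 required, 7,027,902 in favor — approved.
B: 3/5 of 3672480 = 2203488; 2,203,488 required, 2,203,324 in favor — not approved.
C: 3/4 of 2865021 = 2148765.75, rounded up to 2148766; 2,148,766 required, 2,149,182 in favor — approved.

Not approved — the B shares did not give the required vote.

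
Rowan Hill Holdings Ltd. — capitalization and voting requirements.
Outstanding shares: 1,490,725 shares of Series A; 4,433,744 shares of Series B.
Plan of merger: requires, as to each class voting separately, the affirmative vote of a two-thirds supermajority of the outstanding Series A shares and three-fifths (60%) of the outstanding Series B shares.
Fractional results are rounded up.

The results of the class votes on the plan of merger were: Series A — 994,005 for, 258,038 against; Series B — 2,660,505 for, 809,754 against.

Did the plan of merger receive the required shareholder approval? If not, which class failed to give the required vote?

Approved — every class gave the required vote.

Series A: 2/3 of 1490725 = 993816.67, rounded up to 993817; 993,817 required, 994,005 in favor — approved.
Series B: 3/5 of 4433744 = 2660246.40, rounded up to 2660247; 2,660,247 required, 2,660,505 in favor — approved.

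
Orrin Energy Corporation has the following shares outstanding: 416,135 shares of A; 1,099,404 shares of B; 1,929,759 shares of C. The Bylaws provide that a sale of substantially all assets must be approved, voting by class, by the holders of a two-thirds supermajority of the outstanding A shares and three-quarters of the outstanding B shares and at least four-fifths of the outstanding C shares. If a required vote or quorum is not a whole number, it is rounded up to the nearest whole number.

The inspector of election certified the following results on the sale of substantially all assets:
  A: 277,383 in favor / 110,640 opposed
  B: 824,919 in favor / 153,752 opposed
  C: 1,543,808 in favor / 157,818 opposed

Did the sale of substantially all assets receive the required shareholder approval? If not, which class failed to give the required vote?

Not approved — the A shares did not give the required vote.

A: 2/3 of 416135 = 277423.33, rounded up to 277424; 277,424 required, 277,383 in favor — not approved.
B: 3/4 of 1099404 = 824553; 824,553 required, 824,919 in favor — approved.
C: 4/5 of 1929759 = 1543807.20, rounded up to 1543808; 1,543,808 required, 1,543,808 in favor — approved.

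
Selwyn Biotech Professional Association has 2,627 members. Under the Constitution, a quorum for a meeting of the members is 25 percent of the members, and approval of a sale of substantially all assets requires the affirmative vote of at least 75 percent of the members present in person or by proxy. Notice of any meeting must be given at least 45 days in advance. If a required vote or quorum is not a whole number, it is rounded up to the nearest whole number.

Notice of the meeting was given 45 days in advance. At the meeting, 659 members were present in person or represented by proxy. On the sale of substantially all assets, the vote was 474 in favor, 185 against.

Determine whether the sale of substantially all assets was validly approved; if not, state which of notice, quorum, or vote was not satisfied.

Notice: 45 days given; 45 required. Satisfied.
Quorum: 25% of 2,627 = 656.75, rounded up to 657; 659 present. Satisfied.
Vote: requires three-fourths of those present (659); 3/4 of 659 = 494.25, rounded up to 495, so 495 needed; 474 in favor. Not satisfied.

Invalid — vote requirement not satisfied.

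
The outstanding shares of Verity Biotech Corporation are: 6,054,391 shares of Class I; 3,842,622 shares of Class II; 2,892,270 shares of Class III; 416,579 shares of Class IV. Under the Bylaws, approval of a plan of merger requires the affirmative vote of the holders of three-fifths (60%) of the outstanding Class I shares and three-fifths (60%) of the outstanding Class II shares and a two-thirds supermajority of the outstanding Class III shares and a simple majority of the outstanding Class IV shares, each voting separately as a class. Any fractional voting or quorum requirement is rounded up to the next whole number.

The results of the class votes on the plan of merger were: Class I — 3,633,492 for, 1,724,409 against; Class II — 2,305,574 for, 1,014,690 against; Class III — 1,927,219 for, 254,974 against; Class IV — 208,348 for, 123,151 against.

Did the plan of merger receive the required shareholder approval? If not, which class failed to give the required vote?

Class I: 3/5 of 6054391 = 3632634.60, rounded up to 3632635; 3,632,635 required, 3,633,492 in favor — approved.
Class II: 3/5 of 3842622 = 2305573.20, rounded up to 2305574; 2,305,574 required, 2,305,574 in favor — approved.
Class III: 2/3 of 2892270 = 1928180; 1,928,180 required, 1,927,219 in favor — not approved.
Class IV: a majority of 416579 is 208290; 208,290 required, 208,348 in favor — approved.

Not approved — the Class III shares did not give the required vote.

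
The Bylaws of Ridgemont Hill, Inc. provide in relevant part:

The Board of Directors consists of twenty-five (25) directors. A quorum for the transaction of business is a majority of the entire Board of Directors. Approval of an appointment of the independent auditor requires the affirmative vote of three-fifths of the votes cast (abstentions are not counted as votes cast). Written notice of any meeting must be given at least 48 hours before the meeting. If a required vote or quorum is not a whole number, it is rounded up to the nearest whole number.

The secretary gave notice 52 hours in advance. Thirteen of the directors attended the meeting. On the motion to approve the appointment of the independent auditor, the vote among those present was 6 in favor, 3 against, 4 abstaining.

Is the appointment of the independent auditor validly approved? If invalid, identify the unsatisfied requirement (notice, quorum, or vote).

Valid — all requirements satisfied.

Notice: 52 hours given; 48 required (52 ≥ 48). Satisfied.
Quorum: 13 present; quorum is 13. Satisfied.
Vote: the appointment of the independent auditor requires three-fifths of the votes cast (13 present − 4 abstaining = 9). 3/5 of 9 = 5.40, rounded up to 6, so 6 affirmative votes are needed; 6 voted in favor. Satisfied.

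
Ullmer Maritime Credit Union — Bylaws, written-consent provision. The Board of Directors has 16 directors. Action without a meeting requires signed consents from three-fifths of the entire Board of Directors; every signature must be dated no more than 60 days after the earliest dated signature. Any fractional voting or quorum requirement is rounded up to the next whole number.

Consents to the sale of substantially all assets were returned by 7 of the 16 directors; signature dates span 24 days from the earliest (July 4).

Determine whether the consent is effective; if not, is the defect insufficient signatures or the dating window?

Not effective — insufficient signatures.

Signatures required: three-fifths of 16 — 3/5 of 16 = 9.60, rounded up to 10, so 10 needed; 7 signed. Insufficient.
Dating window: the latest signature is 24 days after the earliest; the limit is 60 days. Within the window.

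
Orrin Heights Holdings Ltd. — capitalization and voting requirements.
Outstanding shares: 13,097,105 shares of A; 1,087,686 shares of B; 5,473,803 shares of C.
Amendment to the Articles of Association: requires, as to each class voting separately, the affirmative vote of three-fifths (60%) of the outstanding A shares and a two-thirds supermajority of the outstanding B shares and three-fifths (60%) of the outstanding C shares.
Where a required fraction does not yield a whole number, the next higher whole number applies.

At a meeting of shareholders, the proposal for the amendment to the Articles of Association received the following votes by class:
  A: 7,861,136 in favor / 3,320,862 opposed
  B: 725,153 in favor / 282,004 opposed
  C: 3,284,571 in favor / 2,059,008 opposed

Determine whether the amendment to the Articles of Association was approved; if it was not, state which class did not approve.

Approved — every class gave the required vote.

A: 3/5 of 13097105 = 7858263; 7,858,263 required, 7,861,136 in favor — approved.
B: 2/3 of 1087686 = 725124; 725,124 required, 725,153 in favor — approved.
C: 3/5 of 5473803 = 3284281.80, rounded up to 3284282; 3,284,282 required, 3,284,571 in favor — approved.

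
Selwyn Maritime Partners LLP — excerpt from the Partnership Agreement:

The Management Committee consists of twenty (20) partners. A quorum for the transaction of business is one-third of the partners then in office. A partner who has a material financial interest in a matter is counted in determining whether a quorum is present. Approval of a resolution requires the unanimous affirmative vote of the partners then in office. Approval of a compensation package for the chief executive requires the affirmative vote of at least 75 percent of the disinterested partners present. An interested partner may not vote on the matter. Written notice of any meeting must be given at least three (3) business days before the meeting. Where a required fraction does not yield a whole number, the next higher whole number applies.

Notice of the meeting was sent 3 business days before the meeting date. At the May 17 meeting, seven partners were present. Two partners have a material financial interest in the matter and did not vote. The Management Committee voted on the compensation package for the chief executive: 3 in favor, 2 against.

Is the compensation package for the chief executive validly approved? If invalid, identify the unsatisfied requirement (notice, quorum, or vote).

Invalid — vote requirement not satisfied.

Notice: 3 business days given; 3 required (3 ≥ 3). Satisfied.
Quorum: 7 present (interested partners count toward quorum); quorum is 7. Satisfied.
Vote: the compensation package for the chief executive requires three-fourths of the disinterested partners present (7 − 2 = 5). 3/4 of 5 = 3.75, rounded up to 4, so 4 affirmative votes are needed; 3 voted in favor. Not satisfied.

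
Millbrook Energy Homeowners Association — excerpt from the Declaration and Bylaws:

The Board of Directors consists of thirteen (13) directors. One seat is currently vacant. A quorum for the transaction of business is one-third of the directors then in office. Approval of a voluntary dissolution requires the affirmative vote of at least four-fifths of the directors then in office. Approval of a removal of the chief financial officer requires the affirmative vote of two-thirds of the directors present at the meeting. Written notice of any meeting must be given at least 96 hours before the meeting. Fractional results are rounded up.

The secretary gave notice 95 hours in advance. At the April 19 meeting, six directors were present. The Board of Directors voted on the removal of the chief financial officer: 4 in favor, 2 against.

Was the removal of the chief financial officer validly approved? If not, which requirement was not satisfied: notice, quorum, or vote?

Invalid — notice requirement not satisfied.

Notice: 95 hours given; 96 required (95 < 96). Not satisfied.
Quorum: 6 present; quorum is 4. Satisfied.
Vote: the removal of the chief financial officer requires two-thirds of the directors present (6). 2/3 of 6 = 4, so 4 affirmative votes are needed; 4 voted in favor. Satisfied.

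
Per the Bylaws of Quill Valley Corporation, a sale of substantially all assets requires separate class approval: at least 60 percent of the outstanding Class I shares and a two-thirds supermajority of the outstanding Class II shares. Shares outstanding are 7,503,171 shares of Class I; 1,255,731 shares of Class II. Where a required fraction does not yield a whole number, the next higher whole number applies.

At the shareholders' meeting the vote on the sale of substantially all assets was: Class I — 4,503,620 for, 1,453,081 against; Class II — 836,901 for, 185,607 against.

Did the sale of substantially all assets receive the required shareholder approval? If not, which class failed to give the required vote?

Not approved — the Class II shares did not give the required vote.

Class I: 3/5 of 7503171 = 4501902.60, rounded up to 4501903; 4,501,903 required, 4,503,620 in favor — approved.
Class II: 2/3 of 1255731 = 837154; 837,154 required, 836,901 in favor — not approved.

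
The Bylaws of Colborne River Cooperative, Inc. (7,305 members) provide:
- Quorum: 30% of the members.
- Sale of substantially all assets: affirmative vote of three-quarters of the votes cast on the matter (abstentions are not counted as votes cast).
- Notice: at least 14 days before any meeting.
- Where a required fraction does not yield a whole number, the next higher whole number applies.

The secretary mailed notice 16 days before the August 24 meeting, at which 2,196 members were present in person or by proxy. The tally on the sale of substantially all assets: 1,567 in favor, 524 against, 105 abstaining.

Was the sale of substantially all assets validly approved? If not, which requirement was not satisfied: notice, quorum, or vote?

Invalid — vote requirement not satisfied.

Notice: 16 days given; 14 required. Satisfied.
Quorum: 30% of 7,305 = 2,191.50, rounded up to 2,192; 2,196 present. Satisfied.
Vote: requires three-fourths of the votes cast (2,196 − 105 abstaining = 2,091); 3/4 of 2091 = 1568.25, rounded up to 1569, so 1,569 needed; 1,567 in favor. Not satisfied.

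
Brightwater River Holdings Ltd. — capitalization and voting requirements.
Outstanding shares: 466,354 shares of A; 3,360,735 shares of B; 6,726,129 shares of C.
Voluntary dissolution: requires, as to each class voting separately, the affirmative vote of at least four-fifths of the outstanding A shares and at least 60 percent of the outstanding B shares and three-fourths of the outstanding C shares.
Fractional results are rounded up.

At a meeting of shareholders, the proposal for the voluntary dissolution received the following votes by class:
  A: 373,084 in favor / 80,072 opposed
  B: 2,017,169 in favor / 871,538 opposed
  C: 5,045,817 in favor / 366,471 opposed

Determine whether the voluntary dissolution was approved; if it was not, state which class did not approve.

A: 4/5 of 466354 = 373083.20, rounded up to 373084; 373,084 required, 373,084 in favor — approved.
B: 3/5 of 3360735 = 2016441; 2,016,441 required, 2,017,169 in favor — approved.
C: 3/4 of 6726129 = 5044596.75, rounded up to 5044597; 5,044,597 required, 5,045,817 in favor — approved.

Approved — every class gave the required vote.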